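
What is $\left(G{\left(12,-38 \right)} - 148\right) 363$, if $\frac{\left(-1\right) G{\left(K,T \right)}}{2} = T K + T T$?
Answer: $-771012$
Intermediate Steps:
$G{\left(K,T \right)} = - 2 T^{2} - 2 K T$ ($G{\left(K,T \right)} = - 2 \left(T K + T T\right) = - 2 \left(K T + T^{2}\right) = - 2 \left(T^{2} + K T\right) = - 2 T^{2} - 2 K T$)
$\left(G{\left(12,-38 \right)} - 148\right) 363 = \left(\left(-2\right) \left(-38\right) \left(12 - 38\right) - 148\right) 363 = \left(\left(-2\right) \left(-38\right) \left(-26\right) - 148\right) 363 = \left(-1976 - 148\right) 363 = \left(-2124\right) 363 = -771012$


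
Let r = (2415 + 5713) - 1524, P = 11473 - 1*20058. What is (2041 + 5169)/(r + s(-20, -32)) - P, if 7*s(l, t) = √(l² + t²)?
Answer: 458717653619/53425664 - 5047*√89/53425664 ≈ 8586.1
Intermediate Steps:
P = -8585 (P = 11473 - 20058 = -8585)
r = 6604 (r = 8128 - 1524 = 6604)
s(l, t) = √(l² + t²)/7
(2041 + 5169)/(r + s(-20, -32)) - P = (2041 + 5169)/(6604 + √((-20)² + (-32)²)/7) - 1*(-8585) = 7210/(6604 + √(400 + 1024)/7) + 8585 = 7210/(6604 + √1424/7) + 8585 = 7210/(6604 + (4*√89)/7) + 8585 = 7210/(6604 + 4*√89/7) + 8585 = 8585 + 7210/(6604 + 4*√89/7)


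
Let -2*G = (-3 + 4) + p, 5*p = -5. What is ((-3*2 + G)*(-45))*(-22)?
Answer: -5940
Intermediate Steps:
p = -1 (p = (⅕)*(-5) = -1)
G = 0 (G = -((-3 + 4) - 1)/2 = -(1 - 1)/2 = -½*0 = 0)
((-3*2 + G)*(-45))*(-22) = ((-3*2 + 0)*(-45))*(-22) = ((-6 + 0)*(-45))*(-22) = -6*(-45)*(-22) = 270*(-22) = -5940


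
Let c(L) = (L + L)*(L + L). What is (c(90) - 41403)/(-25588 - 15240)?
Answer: 9003/40828 ≈ 0.22051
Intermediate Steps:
c(L) = 4*L² (c(L) = (2*L)*(2*L) = 4*L²)
(c(90) - 41403)/(-25588 - 15240) = (4*90² - 41403)/(-25588 - 15240) = (4*8100 - 41403)/(-40828) = (32400 - 41403)*(-1/40828) = -9003*(-1/40828) = 9003/40828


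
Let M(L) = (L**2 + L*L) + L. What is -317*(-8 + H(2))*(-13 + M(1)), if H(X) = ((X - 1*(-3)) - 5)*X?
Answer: -25360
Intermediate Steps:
H(X) = X*(-2 + X) (H(X) = ((X + 3) - 5)*X = ((3 + X) - 5)*X = (-2 + X)*X = X*(-2 + X))
M(L) = L + 2*L**2 (M(L) = (L**2 + L**2) + L = 2*L**2 + L = L + 2*L**2)
-317*(-8 + H(2))*(-13 + M(1)) = -317*(-8 + 2*(-2 + 2))*(-13 + 1*(1 + 2*1)) = -317*(-8 + 2*0)*(-13 + 1*(1 + 2)) = -317*(-8 + 0)*(-13 + 1*3) = -(-2536)*(-13 + 3) = -(-2536)*(-10) = -317*80 = -25360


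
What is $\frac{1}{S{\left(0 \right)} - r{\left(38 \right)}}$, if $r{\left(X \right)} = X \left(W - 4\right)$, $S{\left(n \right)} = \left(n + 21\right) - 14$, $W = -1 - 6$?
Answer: $\frac{1}{425} \approx 0.0023529$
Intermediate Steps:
$W = -7$ ($W = -1 - 6 = -7$)
$S{\left(n \right)} = 7 + n$ ($S{\left(n \right)} = \left(21 + n\right) - 14 = 7 + n$)
$r{\left(X \right)} = - 11 X$ ($r{\left(X \right)} = X \left(-7 - 4\right) = X \left(-11\right) = - 11 X$)
$\frac{1}{S{\left(0 \right)} - r{\left(38 \right)}} = \frac{1}{\left(7 + 0\right) - \left(-11\right) 38} = \frac{1}{7 - -418} = \frac{1}{7 + 418} = \frac{1}{425}$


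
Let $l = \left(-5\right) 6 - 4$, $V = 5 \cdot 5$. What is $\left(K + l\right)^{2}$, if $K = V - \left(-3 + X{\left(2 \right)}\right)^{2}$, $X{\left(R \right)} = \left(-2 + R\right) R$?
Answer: $324$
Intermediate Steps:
$X{\left(R \right)} = R \left(-2 + R\right)$
$V = 25$
$l = -34$ ($l = -30 - 4 = -34$)
$K = 16$ ($K = 25 - \left(-3 + 2 \left(-2 + 2\right)\right)^{2} = 25 - \left(-3 + 2 \cdot 0\right)^{2} = 25 - \left(-3 + 0\right)^{2} = 25 - \left(-3\right)^{2} = 25 - 9 = 16$)
$\left(K + l\right)^{2} = \left(16 - 34\right)^{2} = \left(-18\right)^{2} = 324$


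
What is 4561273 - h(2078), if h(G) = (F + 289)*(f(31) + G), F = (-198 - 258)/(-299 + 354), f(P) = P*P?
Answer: 203950894/55 ≈ 3.7082e+6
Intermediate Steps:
f(P) = P²
F = -456/55 ≈ -8.2909
h(G) = 14836879/55 + 15439*G/55 (h(G) = (-456/55 + 289)*(31² + G) = 15439*(961 + G)/55 = 14836879/55 + 15439*G/55)
4561273 - h(2078) = 4561273 - (14836879/55 + (15439/55)*2078) = 4561273 - (14836879/55 + 32082242/55) = 4561273 - 1*46919121/55 = 4561273 - 46919121/55 = 203950894/55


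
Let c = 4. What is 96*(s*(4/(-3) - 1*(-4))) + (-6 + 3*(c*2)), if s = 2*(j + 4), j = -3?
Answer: 530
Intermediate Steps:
s = 2 (s = 2*(-3 + 4) = 2*1 = 2)
96*(s*(4/(-3) - 1*(-4))) + (-6 + 3*(c*2)) = 96*(2*(4/(-3) - 1*(-4))) + (-6 + 3*(4*2)) = 96*(2*(4*(-⅓) + 4)) + (-6 + 3*8) = 96*(2*(-4/3 + 4)) + (-6 + 24) = 96*(2*(8/3)) + 18 = 96*(16/3) + 18 = 512 + 18 = 530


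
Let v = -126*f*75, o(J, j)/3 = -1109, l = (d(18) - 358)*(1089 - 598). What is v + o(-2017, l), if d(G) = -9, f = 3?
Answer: -31677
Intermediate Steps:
l = -180197 (l = (-9 - 358)*(1089 - 598) = -367*491 = -180197)
o(J, j) = -3327 (o(J, j) = 3*(-1109) = -3327)
v = -28350 (v = -126*3*75 = -378*75 = -28350)
v + o(-2017, l) = -28350 - 3327 = -31677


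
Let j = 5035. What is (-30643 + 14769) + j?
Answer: -10839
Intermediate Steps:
(-30643 + 14769) + j = (-30643 + 14769) + 5035 = -15874 + 5035 = -10839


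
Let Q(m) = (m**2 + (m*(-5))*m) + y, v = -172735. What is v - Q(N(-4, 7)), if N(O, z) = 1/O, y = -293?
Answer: -689767/4 ≈ -1.7244e+5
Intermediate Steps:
Q(m) = -293 - 4*m**2 (Q(m) = (m**2 + (m*(-5))*m) - 293 = (m**2 + (-5*m)*m) - 293 = (m**2 - 5*m**2) - 293 = -4*m**2 - 293 = -293 - 4*m**2)
v - Q(N(-4, 7)) = -172735 - (-293 - 4*(1/(-4))**2) = -172735 - (-293 - 4*(-1/4)**2) = -172735 - (-293 - 4*1/16) = -172735 - (-293 - 1/4) = -172735 - 1*(-1173/4) = -172735 + 1173/4 = -689767/4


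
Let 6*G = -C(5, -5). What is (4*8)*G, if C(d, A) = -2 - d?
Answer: 112/3 ≈ 37.333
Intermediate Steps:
G = 7/6 (G = (-(-2 - 1*5))/6 = (-(-2 - 5))/6 = (-1*(-7))/6 = (⅙)*7 = 7/6 ≈ 1.1667)
(4*8)*G = (4*8)*(7/6) = 32*(7/6) = 112/3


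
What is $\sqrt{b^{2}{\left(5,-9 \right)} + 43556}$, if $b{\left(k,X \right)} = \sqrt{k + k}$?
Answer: $\sqrt{43566} \approx 208.72$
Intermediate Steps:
$b{\left(k,X \right)} = \sqrt{2} \sqrt{k}$ ($b{\left(k,X \right)} = \sqrt{2 k} = \sqrt{2} \sqrt{k}$)
$\sqrt{b^{2}{\left(5,-9 \right)} + 43556} = \sqrt{\left(\sqrt{2} \sqrt{5}\right)^{2} + 43556} = \sqrt{\left(\sqrt{10}\right)^{2} + 43556} = \sqrt{10 + 43556} = \sqrt{43566}$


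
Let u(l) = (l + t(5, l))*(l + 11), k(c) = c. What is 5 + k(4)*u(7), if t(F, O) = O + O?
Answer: 1517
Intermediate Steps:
t(F, O) = 2*O
u(l) = 3*l*(11 + l) (u(l) = (l + 2*l)*(l + 11) = (3*l)*(11 + l) = 3*l*(11 + l))
5 + k(4)*u(7) = 5 + 4*(3*7*(11 + 7)) = 5 + 4*(3*7*18) = 5 + 4*378 = 5 + 1512 = 1517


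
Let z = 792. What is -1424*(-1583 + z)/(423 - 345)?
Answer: 563192/39 ≈ 14441.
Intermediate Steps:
-1424*(-1583 + z)/(423 - 345) = -1424*(-1583 + 792)/(423 - 345) = -(-1126384)/78 = -1424*(-791/78) = 563192/39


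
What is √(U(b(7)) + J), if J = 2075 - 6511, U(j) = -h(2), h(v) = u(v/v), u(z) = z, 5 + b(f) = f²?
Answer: 3*I*√493 ≈ 66.611*I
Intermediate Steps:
b(f) = -5 + f²
h(v) = 1 (h(v) = v/v = 1)
U(j) = -1 (U(j) = -1*1 = -1)
J = -4436
√(U(b(7)) + J) = √(-1 - 4436) = √(-4437) = 3*I*√493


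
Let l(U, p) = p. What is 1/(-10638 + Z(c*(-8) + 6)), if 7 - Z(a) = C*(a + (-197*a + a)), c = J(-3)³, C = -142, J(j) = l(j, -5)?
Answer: -1/27866771 ≈ -3.5885e-8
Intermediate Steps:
J(j) = -5
c = -125 (c = (-5)³ = -125)
Z(a) = 7 - 27690*a (Z(a) = 7 - (-142)*(a + (-197*a + a)) = 7 - (-142)*(a - 196*a) = 7 - (-142)*(-195*a) = 7 - 27690*a)
1/(-10638 + Z(c*(-8) + 6)) = 1/(-10638 + (7 - 27690*(-125*(-8) + 6))) = 1/(-10638 + (7 - 27690*(1000 + 6))) = 1/(-10638 + (7 - 27690*1006)) = 1/(-10638 + (7 - 27856140)) = 1/(-10638 - 27856133) = 1/(-27866771) = -1/27866771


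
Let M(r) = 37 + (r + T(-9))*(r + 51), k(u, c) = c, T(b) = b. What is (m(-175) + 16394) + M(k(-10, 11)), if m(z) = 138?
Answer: 16693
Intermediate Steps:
M(r) = 37 + (-9 + r)*(51 + r) (M(r) = 37 + (r - 9)*(r + 51) = 37 + (-9 + r)*(51 + r))
(m(-175) + 16394) + M(k(-10, 11)) = (138 + 16394) + (-422 + 11² + 42*11) = 16532 + (-422 + 121 + 462) = 16532 + 161 = 16693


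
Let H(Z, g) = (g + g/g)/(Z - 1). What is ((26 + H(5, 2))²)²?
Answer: 131079601/256 ≈ 5.1203e+5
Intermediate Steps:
H(Z, g) = (1 + g)/(-1 + Z) (H(Z, g) = (g + 1)/(-1 + Z) = (1 + g)/(-1 + Z))
((26 + H(5, 2))²)² = ((26 + (1 + 2)/(-1 + 5))²)² = ((26 + 3/4)²)² = ((26 + (¼)*3)²)² = ((26 + ¾)²)² = ((107/4)²)² = (11449/16)² = 131079601/256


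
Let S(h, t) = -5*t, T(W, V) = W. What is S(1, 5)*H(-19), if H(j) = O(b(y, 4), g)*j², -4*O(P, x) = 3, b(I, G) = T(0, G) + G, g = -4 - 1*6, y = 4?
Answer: 27075/4 ≈ 6768.8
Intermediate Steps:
g = -10 (g = -4 - 6 = -10)
b(I, G) = G (b(I, G) = 0 + G = G)
O(P, x) = -¾ (O(P, x) = -¼*3 = -¾)
H(j) = -3*j²/4
S(1, 5)*H(-19) = (-5*5)*(-¾*(-19)²) = -(-75)*361/4 = -25*(-1083/4) = 27075/4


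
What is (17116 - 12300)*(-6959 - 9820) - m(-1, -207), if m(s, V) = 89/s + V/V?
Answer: -80807576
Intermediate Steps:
m(s, V) = 1 + 89/s (m(s, V) = 89/s + 1 = 1 + 89/s)
(17116 - 12300)*(-6959 - 9820) - m(-1, -207) = (17116 - 12300)*(-6959 - 9820) - (89 - 1)/(-1) = 4816*(-16779) - (-1)*88 = -80807664 - 1*(-88) = -80807664 + 88 = -80807576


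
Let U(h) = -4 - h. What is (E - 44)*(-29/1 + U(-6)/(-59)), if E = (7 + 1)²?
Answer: -34260/59 ≈ -580.68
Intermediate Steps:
E = 64 (E = 8² = 64)
(E - 44)*(-29/1 + U(-6)/(-59)) = (64 - 44)*(-29/1 + (-4 - 1*(-6))/(-59)) = 20*(-29*1 + (-4 + 6)*(-1/59)) = 20*(-29 + 2*(-1/59)) = 20*(-29 - 2/59) = 20*(-1713/59) = -34260/59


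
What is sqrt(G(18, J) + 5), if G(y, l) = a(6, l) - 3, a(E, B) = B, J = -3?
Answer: I ≈ 1.0*I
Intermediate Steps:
G(y, l) = -3 + l (G(y, l) = l - 3 = -3 + l)
sqrt(G(18, J) + 5) = sqrt((-3 - 3) + 5) = sqrt(-6 + 5) = sqrt(-1) = I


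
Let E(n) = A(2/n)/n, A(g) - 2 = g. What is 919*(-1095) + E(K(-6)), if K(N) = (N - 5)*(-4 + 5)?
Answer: -121762925/121 ≈ -1.0063e+6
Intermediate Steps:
A(g) = 2 + g
K(N) = -5 + N (K(N) = (-5 + N)*1 = -5 + N)
E(n) = (2 + 2/n)/n
919*(-1095) + E(K(-6)) = 919*(-1095) + 2*(1 + (-5 - 6))/(-5 - 6)² = -1006305 + 2*(1 - 11)/(-11)² = -1006305 + 2*(1/121)*(-10) = -1006305 - 20/121 = -121762925/121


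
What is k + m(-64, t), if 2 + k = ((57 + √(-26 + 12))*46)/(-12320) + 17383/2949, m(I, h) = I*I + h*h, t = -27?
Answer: 87717059461/18165840 - 23*I*√14/6160 ≈ 4828.7 - 0.01397*I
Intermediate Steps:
m(I, h) = I² + h²
k = 66881461/18165840 - 23*I*√14/6160 (k = -2 + (((57 + √(-26 + 12))*46)/(-12320) + 17383/2949) = -2 + (((57 + √(-14))*46)*(-1/12320) + 17383*(1/2949)) = -2 + (((57 + I*√14)*46)*(-1/12320) + 17383/2949) = -2 + ((2622 + 46*I*√14)*(-1/12320) + 17383/2949) = -2 + ((-1311/6160 - 23*I*√14/6160) + 17383/2949) = -2 + (103213141/18165840 - 23*I*√14/6160) = 66881461/18165840 - 23*I*√14/6160 ≈ 3.6817 - 0.01397*I)
k + m(-64, t) = (66881461/18165840 - 23*I*√14/6160) + ((-64)² + (-27)²) = (66881461/18165840 - 23*I*√14/6160) + (4096 + 729) = (66881461/18165840 - 23*I*√14/6160) + 4825 = 87717059461/18165840 - 23*I*√14/6160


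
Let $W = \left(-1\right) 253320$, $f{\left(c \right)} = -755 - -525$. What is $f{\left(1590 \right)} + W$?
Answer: $-253550$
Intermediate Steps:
$f{\left(c \right)} = -230$ ($f{\left(c \right)} = -755 + 525 = -230$)
$W = -253320$
$f{\left(1590 \right)} + W = -230 - 253320 = -253550$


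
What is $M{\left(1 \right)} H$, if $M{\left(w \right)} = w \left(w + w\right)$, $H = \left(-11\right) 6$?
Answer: $-132$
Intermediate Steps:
$H = -66$
$M{\left(w \right)} = 2 w^{2}$ ($M{\left(w \right)} = w 2 w = 2 w^{2}$)
$M{\left(1 \right)} H = 2 \cdot 1^{2} \left(-66\right) = 2 \cdot 1 \left(-66\right) = 2 \left(-66\right) = -132$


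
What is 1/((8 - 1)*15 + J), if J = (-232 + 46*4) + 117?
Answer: 1/174 ≈ 0.0057471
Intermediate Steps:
J = 69 (J = (-232 + 184) + 117 = -48 + 117 = 69)
1/((8 - 1)*15 + J) = 1/((8 - 1)*15 + 69) = 1/(7*15 + 69) = 1/(105 + 69) = 1/174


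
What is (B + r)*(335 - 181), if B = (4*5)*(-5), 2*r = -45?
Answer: -18865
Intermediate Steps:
r = -45/2 (r = (½)*(-45) = -45/2 ≈ -22.500)
B = -100 (B = 20*(-5) = -100)
(B + r)*(335 - 181) = (-100 - 45/2)*(335 - 181) = -245/2*154 = -18865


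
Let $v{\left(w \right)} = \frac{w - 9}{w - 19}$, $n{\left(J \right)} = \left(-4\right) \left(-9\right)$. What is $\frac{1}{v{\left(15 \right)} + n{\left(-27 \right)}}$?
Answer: $\frac{2}{69} \approx 0.028986$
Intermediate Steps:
$n{\left(J \right)} = 36$
$v{\left(w \right)} = \frac{-9 + w}{-19 + w}$
$\frac{1}{v{\left(15 \right)} + n{\left(-27 \right)}} = \frac{1}{\frac{-9 + 15}{-19 + 15} + 36} = \frac{1}{\frac{1}{-4} \cdot 6 + 36} = \frac{1}{\left(- \frac{1}{4}\right) 6 + 36} = \frac{1}{- \frac{3}{2} + 36} = \frac{1}{\frac{69}{2}} = \frac{2}{69}$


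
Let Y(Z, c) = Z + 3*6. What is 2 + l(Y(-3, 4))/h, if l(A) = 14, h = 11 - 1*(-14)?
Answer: 64/25 ≈ 2.5600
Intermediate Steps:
Y(Z, c) = 18 + Z (Y(Z, c) = Z + 18 = 18 + Z)
h = 25 (h = 11 + 14 = 25)
2 + l(Y(-3, 4))/h = 2 + 14/25 = 64/25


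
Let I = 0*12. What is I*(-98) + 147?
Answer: 147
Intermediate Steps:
I = 0
I*(-98) + 147 = 0*(-98) + 147 = 0 + 147 = 147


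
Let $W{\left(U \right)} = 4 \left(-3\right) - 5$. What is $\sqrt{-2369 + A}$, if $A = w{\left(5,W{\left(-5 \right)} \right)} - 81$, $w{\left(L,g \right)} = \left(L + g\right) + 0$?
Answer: $i \sqrt{2462} \approx 49.619 i$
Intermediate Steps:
$W{\left(U \right)} = -17$ ($W{\left(U \right)} = -12 - 5 = -17$)
$w{\left(L,g \right)} = L + g$
$A = -93$ ($A = \left(5 - 17\right) - 81 = -12 - 81 = -93$)
$\sqrt{-2369 + A} = \sqrt{-2369 - 93} = \sqrt{-2462} = i \sqrt{2462}$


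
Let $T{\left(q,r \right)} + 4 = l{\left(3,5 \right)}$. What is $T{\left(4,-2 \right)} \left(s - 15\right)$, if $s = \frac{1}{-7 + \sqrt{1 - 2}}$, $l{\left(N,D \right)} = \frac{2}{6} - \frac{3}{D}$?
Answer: $\frac{24224}{375} + \frac{32 i}{375} \approx 64.597 + 0.085333 i$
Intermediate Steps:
$l{\left(N,D \right)} = \frac{1}{3} - \frac{3}{D}$ ($l{\left(N,D \right)} = 2 \cdot \frac{1}{6} - \frac{3}{D} = \frac{1}{3} - \frac{3}{D}$)
$T{\left(q,r \right)} = - \frac{64}{15}$ ($T{\left(q,r \right)} = -4 + \frac{-9 + 5}{3 \cdot 5} = -4 + \frac{1}{3} \cdot \frac{1}{5} \left(-4\right) = -4 - \frac{4}{15} = - \frac{64}{15}$)
$s = \frac{-7 - i}{50}$ ($s = \frac{1}{-7 + \sqrt{-1}} = \frac{1}{-7 + i} = \frac{-7 - i}{50} \approx -0.14 - 0.02 i$)
$T{\left(4,-2 \right)} \left(s - 15\right) = - \frac{64 \left(\left(- \frac{7}{50} - \frac{i}{50}\right) - 15\right)}{15} = - \frac{64 \left(- \frac{757}{50} - \frac{i}{50}\right)}{15} = \frac{24224}{375} + \frac{32 i}{375}$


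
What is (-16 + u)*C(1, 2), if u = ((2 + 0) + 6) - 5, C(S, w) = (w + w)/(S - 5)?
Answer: 13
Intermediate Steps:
C(S, w) = 2*w/(-5 + S) (C(S, w) = (2*w)/(-5 + S) = 2*w/(-5 + S))
u = 3 (u = (2 + 6) - 5 = 8 - 5 = 3)
(-16 + u)*C(1, 2) = (-16 + 3)*(2*2/(-5 + 1)) = -26*2/(-4) = -26*2*(-1)/4 = -13*(-1) = 13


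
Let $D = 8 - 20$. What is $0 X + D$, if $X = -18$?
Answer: $-12$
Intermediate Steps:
$D = -12$
$0 X + D = 0 \left(-18\right) - 12 = 0 - 12 = -12$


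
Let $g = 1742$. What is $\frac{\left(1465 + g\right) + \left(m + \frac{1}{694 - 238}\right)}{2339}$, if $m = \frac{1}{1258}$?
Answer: $\frac{919845425}{670881336} \approx 1.3711$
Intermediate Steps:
$m = \frac{1}{1258} \approx 0.00079491$
$\frac{\left(1465 + g\right) + \left(m + \frac{1}{694 - 238}\right)}{2339} = \frac{\left(1465 + 1742\right) + \left(\frac{1}{1258} + \frac{1}{694 - 238}\right)}{2339} = \left(3207 + \left(\frac{1}{1258} + \frac{1}{456}\right)\right) \frac{1}{2339} = \left(3207 + \frac{857}{286824}\right) \frac{1}{2339} = \frac{919845425}{286824} \cdot \frac{1}{2339} = \frac{919845425}{670881336}$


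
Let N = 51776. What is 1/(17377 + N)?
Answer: 1/69153 ≈ 1.4461e-5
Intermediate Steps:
1/(17377 + N) = 1/(17377 + 51776) = 1/69153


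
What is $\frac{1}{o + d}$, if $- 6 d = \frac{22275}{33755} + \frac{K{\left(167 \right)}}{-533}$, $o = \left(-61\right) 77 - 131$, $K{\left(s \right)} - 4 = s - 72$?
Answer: $- \frac{3598283}{17372794685} \approx -0.00020712$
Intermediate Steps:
$K{\left(s \right)} = -68 + s$ ($K{\left(s \right)} = 4 + \left(s - 72\right) = 4 + \left(-72 + s\right) = -68 + s$)
$o = -4828$ ($o = -4697 - 131 = -4828$)
$d = - \frac{284361}{3598283}$ ($d = - \frac{\frac{22275}{33755} + \frac{-68 + 167}{-533}}{6} = - \frac{22275 \cdot \frac{1}{33755} + 99 \left(- \frac{1}{533}\right)}{6} = - \frac{\frac{4455}{6751} - \frac{99}{533}}{6} = \left(- \frac{1}{6}\right) \frac{1706166}{3598283} = - \frac{284361}{3598283} \approx -0.079027$)
$\frac{1}{o + d} = \frac{1}{-4828 - \frac{284361}{3598283}} = \frac{1}{- \frac{17372794685}{3598283}} = - \frac{3598283}{17372794685}$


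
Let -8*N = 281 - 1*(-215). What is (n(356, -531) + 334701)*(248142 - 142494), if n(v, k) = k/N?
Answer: 35361396072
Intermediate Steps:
N = -62 (N = -(281 - 1*(-215))/8 = -(281 + 215)/8 = -⅛*496 = -62)
n(v, k) = -k/62 (n(v, k) = k/(-62) = k*(-1/62) = -k/62)
(n(356, -531) + 334701)*(248142 - 142494) = (-1/62*(-531) + 334701)*(248142 - 142494) = (531/62 + 334701)*105648 = (20751993/62)*105648 = 35361396072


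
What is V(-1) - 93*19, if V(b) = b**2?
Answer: -1766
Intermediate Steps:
V(-1) - 93*19 = (-1)**2 - 93*19 = 1 - 1767 = -1766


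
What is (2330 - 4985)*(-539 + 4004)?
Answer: -9199575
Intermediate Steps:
(2330 - 4985)*(-539 + 4004) = -2655*3465 = -9199575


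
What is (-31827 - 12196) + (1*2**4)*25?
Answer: -43623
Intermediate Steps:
(-31827 - 12196) + (1*2**4)*25 = -44023 + (1*16)*25 = -44023 + 16*25 = -44023 + 400 = -43623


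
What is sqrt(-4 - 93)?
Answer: I*sqrt(97) ≈ 9.8489*I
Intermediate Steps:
sqrt(-4 - 93) = sqrt(-97) = I*sqrt(97)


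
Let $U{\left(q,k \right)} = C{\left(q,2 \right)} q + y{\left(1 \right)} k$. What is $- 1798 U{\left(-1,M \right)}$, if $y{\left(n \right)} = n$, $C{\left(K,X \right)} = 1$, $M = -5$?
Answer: $10788$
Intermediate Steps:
$U{\left(q,k \right)} = k + q$ ($U{\left(q,k \right)} = 1 q + 1 k = q + k = k + q$)
$- 1798 U{\left(-1,M \right)} = - 1798 \left(-5 - 1\right) = \left(-1798\right) \left(-6\right) = 10788$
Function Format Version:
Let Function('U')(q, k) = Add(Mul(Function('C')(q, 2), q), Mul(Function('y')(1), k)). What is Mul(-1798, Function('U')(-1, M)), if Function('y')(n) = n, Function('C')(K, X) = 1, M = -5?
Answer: 10788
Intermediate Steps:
Function('U')(q, k) = Add(k, q) (Function('U')(q, k) = Add(Mul(1, q), Mul(1, k)) = Add(q, k) = Add(k, q))
Mul(-1798, Function('U')(-1, M)) = Mul(-1798, Add(-5, -1)) = Mul(-1798, -6) = 10788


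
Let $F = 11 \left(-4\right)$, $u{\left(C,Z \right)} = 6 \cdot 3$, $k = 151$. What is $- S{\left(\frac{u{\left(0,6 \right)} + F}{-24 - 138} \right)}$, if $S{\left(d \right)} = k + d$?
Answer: $- \frac{12244}{81} \approx -151.16$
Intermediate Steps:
$u{\left(C,Z \right)} = 18$
$F = -44$
$S{\left(d \right)} = 151 + d$
$- S{\left(\frac{u{\left(0,6 \right)} + F}{-24 - 138} \right)} = - (151 + \frac{18 - 44}{-24 - 138}) = - (151 - \frac{26}{-162}) = - (151 - - \frac{13}{81}) = - (151 + \frac{13}{81}) = \left(-1\right) \frac{12244}{81} = - \frac{12244}{81}$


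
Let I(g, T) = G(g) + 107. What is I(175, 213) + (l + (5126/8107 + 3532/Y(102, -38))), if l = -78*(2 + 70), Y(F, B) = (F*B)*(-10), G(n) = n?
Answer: -38087754709/7141530 ≈ -5333.3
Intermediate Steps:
Y(F, B) = -10*B*F (Y(F, B) = (B*F)*(-10) = -10*B*F)
l = -5616 (l = -78*72 = -5616)
I(g, T) = 107 + g (I(g, T) = g + 107 = 107 + g)
I(175, 213) + (l + (5126/8107 + 3532/Y(102, -38))) = (107 + 175) + (-5616 + (5126/8107 + 3532/((-10*(-38)*102)))) = 282 + (-5616 + (5126*(1/8107) + 3532/38760)) = 282 + (-5616 + (466/737 + 3532*(1/38760))) = 282 + (-5616 + (466/737 + 883/9690)) = 282 + (-5616 + 5166311/7141530) = 282 - 40101666169/7141530 = -38087754709/7141530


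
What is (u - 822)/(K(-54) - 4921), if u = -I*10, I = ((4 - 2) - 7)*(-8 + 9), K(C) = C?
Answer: 772/4975 ≈ 0.15518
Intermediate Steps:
I = -5 (I = (2 - 7)*1 = -5*1 = -5)
u = 50 (u = -1*(-5)*10 = 5*10 = 50)
(u - 822)/(K(-54) - 4921) = (50 - 822)/(-54 - 4921) = -772/(-4975) = -772*(-1/4975) = 772/4975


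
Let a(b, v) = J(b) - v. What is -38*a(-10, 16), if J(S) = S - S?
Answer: 608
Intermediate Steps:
J(S) = 0
a(b, v) = -v (a(b, v) = 0 - v = -v)
-38*a(-10, 16) = -(-38)*16 = -38*(-16) = 608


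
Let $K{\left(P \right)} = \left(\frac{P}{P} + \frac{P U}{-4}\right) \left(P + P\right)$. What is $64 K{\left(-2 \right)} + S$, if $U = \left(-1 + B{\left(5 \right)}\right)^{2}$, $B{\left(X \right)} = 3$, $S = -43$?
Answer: $-811$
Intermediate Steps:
$U = 4$ ($U = \left(-1 + 3\right)^{2} = 2^{2} = 4$)
$K{\left(P \right)} = 2 P \left(1 - P\right)$ ($K{\left(P \right)} = \left(\frac{P}{P} + \frac{P 4}{-4}\right) \left(P + P\right) = \left(1 + 4 P \left(- \frac{1}{4}\right)\right) 2 P = \left(1 - P\right) 2 P = 2 P \left(1 - P\right)$)
$64 K{\left(-2 \right)} + S = 64 \cdot 2 \left(-2\right) \left(1 - -2\right) - 43 = 64 \cdot 2 \left(-2\right) \left(1 + 2\right) - 43 = 64 \cdot 2 \left(-2\right) 3 - 43 = 64 \left(-12\right) - 43 = -768 - 43 = -811$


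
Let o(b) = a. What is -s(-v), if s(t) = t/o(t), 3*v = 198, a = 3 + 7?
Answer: 33/5 ≈ 6.6000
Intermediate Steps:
a = 10
o(b) = 10
v = 66 (v = (1/3)*198 = 66)
s(t) = t/10
-s(-v) = -(-1*66)/10 = -(-66)/10 = -1*(-33/5) = 33/5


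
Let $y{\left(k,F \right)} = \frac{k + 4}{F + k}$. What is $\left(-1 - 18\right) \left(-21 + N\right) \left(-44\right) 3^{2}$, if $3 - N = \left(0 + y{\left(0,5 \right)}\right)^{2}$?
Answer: $- \frac{3506184}{25} \approx -1.4025 \cdot 10^{5}$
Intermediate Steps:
$y{\left(k,F \right)} = \frac{4 + k}{F + k}$
$N = \frac{59}{25}$ ($N = 3 - \left(0 + \frac{4 + 0}{5 + 0}\right)^{2} = 3 - \left(0 + \frac{1}{5} \cdot 4\right)^{2} = 3 - \left(0 + \frac{4}{5}\right)^{2} = 3 - \left(\frac{4}{5}\right)^{2} = 3 - \frac{16}{25} = \frac{59}{25} \approx 2.36$)
$\left(-1 - 18\right) \left(-21 + N\right) \left(-44\right) 3^{2} = \left(-1 - 18\right) \left(-21 + \frac{59}{25}\right) \left(-44\right) 3^{2} = \left(-19\right) \left(- \frac{466}{25}\right) \left(-44\right) 9 = \frac{8854}{25} \left(-44\right) 9 = \left(- \frac{389576}{25}\right) 9 = - \frac{3506184}{25}$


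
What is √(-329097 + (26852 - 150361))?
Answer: I*√452606 ≈ 672.76*I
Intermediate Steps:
√(-329097 + (26852 - 150361)) = √(-329097 - 123509) = √(-452606) = I*√452606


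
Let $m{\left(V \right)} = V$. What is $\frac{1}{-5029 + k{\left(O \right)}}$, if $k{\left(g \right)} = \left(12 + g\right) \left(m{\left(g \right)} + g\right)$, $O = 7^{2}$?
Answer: $\frac{1}{949} \approx 0.0010537$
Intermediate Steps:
$O = 49$
$k{\left(g \right)} = 2 g \left(12 + g\right)$ ($k{\left(g \right)} = \left(12 + g\right) \left(g + g\right) = \left(12 + g\right) 2 g = 2 g \left(12 + g\right)$)
$\frac{1}{-5029 + k{\left(O \right)}} = \frac{1}{-5029 + 2 \cdot 49 \left(12 + 49\right)} = \frac{1}{-5029 + 2 \cdot 49 \cdot 61} = \frac{1}{-5029 + 5978} = \frac{1}{949}$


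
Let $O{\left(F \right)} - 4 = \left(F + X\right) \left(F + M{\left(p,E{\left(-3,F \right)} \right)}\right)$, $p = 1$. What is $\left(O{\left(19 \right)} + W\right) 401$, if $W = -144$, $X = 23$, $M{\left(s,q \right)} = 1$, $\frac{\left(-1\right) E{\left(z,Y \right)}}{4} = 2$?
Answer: $280700$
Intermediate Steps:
$E{\left(z,Y \right)} = -8$ ($E{\left(z,Y \right)} = \left(-4\right) 2 = -8$)
$O{\left(F \right)} = 4 + \left(1 + F\right) \left(23 + F\right)$ ($O{\left(F \right)} = 4 + \left(F + 23\right) \left(F + 1\right) = 4 + \left(23 + F\right) \left(1 + F\right) = 4 + \left(1 + F\right) \left(23 + F\right)$)
$\left(O{\left(19 \right)} + W\right) 401 = \left(\left(27 + 19^{2} + 24 \cdot 19\right) - 144\right) 401 = \left(\left(27 + 361 + 456\right) - 144\right) 401 = \left(844 - 144\right) 401 = 700 \cdot 401 = 280700$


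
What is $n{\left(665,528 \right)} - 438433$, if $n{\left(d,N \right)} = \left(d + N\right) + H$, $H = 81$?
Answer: $-437159$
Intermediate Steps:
$n{\left(d,N \right)} = 81 + N + d$ ($n{\left(d,N \right)} = \left(d + N\right) + 81 = \left(N + d\right) + 81 = 81 + N + d$)
$n{\left(665,528 \right)} - 438433 = \left(81 + 528 + 665\right) - 438433 = 1274 - 438433 = -437159$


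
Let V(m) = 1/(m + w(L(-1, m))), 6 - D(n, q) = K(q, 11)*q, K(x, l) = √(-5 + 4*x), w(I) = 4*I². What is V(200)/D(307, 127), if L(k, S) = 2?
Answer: -1/292062636 - 127*√503/1752375816 ≈ -1.6288e-6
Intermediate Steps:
D(n, q) = 6 - q*√(-5 + 4*q) (D(n, q) = 6 - √(-5 + 4*q)*q = 6 - q*√(-5 + 4*q))
V(m) = 1/(16 + m) (V(m) = 1/(m + 4*2²) = 1/(m + 4*4) = 1/(m + 16) = 1/(16 + m))
V(200)/D(307, 127) = 1/((16 + 200)*(6 - 1*127*√(-5 + 4*127))) = 1/(216*(6 - 1*127*√(-5 + 508))) = 1/(216*(6 - 1*127*√503)) = 1/(216*(6 - 127*√503))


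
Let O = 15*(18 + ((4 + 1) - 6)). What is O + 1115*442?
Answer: 493085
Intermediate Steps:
O = 255 (O = 15*(18 + (5 - 6)) = 15*(18 - 1) = 15*17 = 255)
O + 1115*442 = 255 + 1115*442 = 255 + 492830 = 493085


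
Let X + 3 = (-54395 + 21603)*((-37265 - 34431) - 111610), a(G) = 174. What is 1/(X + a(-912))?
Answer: 1/6010970523 ≈ 1.6636e-10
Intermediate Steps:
X = 6010970349 (X = -3 + (-54395 + 21603)*((-37265 - 34431) - 111610) = -3 - 32792*(-71696 - 111610) = -3 - 32792*(-183306) = -3 + 6010970352 = 6010970349)
1/(X + a(-912)) = 1/(6010970349 + 174) = 1/6010970523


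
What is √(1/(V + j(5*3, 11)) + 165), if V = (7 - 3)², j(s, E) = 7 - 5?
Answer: √5942/6 ≈ 12.847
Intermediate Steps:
j(s, E) = 2
V = 16 (V = 4² = 16)
√(1/(V + j(5*3, 11)) + 165) = √(1/(16 + 2) + 165) = √(1/18 + 165) = √(2971/18) = √5942/6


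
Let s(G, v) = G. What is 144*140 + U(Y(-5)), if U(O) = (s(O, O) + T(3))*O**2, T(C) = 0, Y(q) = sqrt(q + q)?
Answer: 20160 - 10*I*sqrt(10) ≈ 20160.0 - 31.623*I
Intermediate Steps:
Y(q) = sqrt(2)*sqrt(q) (Y(q) = sqrt(2*q) = sqrt(2)*sqrt(q))
U(O) = O**3 (U(O) = (O + 0)*O**2 = O*O**2 = O**3)
144*140 + U(Y(-5)) = 144*140 + (sqrt(2)*sqrt(-5))**3 = 20160 + (sqrt(2)*(I*sqrt(5)))**3 = 20160 + (I*sqrt(10))**3 = 20160 - 10*I*sqrt(10)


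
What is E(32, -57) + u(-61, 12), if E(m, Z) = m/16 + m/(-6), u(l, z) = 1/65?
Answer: -647/195 ≈ -3.3179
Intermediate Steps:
u(l, z) = 1/65
E(m, Z) = -5*m/48 (E(m, Z) = m*(1/16) + m*(-1/6) = m/16 - m/6 = -5*m/48)
E(32, -57) + u(-61, 12) = -5/48*32 + 1/65 = -10/3 + 1/65 = -647/195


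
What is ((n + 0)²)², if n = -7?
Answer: 2401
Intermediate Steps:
((n + 0)²)² = ((-7 + 0)²)² = ((-7)²)² = 49² = 2401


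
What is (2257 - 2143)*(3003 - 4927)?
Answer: -219336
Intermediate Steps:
(2257 - 2143)*(3003 - 4927) = 114*(-1924) = -219336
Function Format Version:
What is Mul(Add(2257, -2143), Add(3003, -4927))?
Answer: -219336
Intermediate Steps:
Mul(Add(2257, -2143), Add(3003, -4927)) = Mul(114, -1924) = -219336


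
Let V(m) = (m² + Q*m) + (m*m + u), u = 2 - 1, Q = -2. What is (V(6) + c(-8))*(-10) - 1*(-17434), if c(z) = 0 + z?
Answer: 16904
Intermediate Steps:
c(z) = z
u = 1
V(m) = 1 - 2*m + 2*m² (V(m) = (m² - 2*m) + (m*m + 1) = (m² - 2*m) + (m² + 1) = (m² - 2*m) + (1 + m²) = 1 - 2*m + 2*m²)
(V(6) + c(-8))*(-10) - 1*(-17434) = ((1 - 2*6 + 2*6²) - 8)*(-10) - 1*(-17434) = ((1 - 12 + 2*36) - 8)*(-10) + 17434 = ((1 - 12 + 72) - 8)*(-10) + 17434 = (61 - 8)*(-10) + 17434 = 53*(-10) + 17434 = -530 + 17434 = 16904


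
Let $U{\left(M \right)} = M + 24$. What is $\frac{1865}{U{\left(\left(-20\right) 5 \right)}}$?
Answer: $- \frac{1865}{76} \approx -24.539$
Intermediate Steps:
$U{\left(M \right)} = 24 + M$
$\frac{1865}{U{\left(\left(-20\right) 5 \right)}} = \frac{1865}{24 - 100} = \frac{1865}{-76} = 1865 \left(- \frac{1}{76}\right) = - \frac{1865}{76}$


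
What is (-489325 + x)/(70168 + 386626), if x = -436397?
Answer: -462861/228397 ≈ -2.0266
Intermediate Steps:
(-489325 + x)/(70168 + 386626) = (-489325 - 436397)/(70168 + 386626) = -925722/456794 = -925722*1/456794 = -462861/228397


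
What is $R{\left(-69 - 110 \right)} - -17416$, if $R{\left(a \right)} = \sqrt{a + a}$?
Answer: $17416 + i \sqrt{358} \approx 17416.0 + 18.921 i$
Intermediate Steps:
$R{\left(a \right)} = \sqrt{2} \sqrt{a}$ ($R{\left(a \right)} = \sqrt{2 a} = \sqrt{2} \sqrt{a}$)
$R{\left(-69 - 110 \right)} - -17416 = \sqrt{2} \sqrt{-69 - 110} - -17416 = \sqrt{2} \sqrt{-69 - 110} + 17416 = \sqrt{2} \sqrt{-179} + 17416 = \sqrt{2} i \sqrt{179} + 17416 = i \sqrt{358} + 17416 = 17416 + i \sqrt{358}$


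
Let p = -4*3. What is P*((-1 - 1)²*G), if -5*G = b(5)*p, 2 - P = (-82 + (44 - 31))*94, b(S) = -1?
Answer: -311424/5 ≈ -62285.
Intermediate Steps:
p = -12
P = 6488 (P = 2 - (-82 + (44 - 31))*94 = 2 - (-82 + 13)*94 = 2 - (-69)*94 = 2 - 1*(-6486) = 2 + 6486 = 6488)
G = -12/5 (G = -(-1)*(-12)/5 = -⅕*12 = -12/5 ≈ -2.4000)
P*((-1 - 1)²*G) = 6488*((-1 - 1)²*(-12/5)) = 6488*((-2)²*(-12/5)) = 6488*(4*(-12/5)) = 6488*(-48/5) = -311424/5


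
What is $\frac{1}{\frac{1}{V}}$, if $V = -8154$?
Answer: $-8154$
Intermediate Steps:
$\frac{1}{\frac{1}{V}} = \frac{1}{\frac{1}{-8154}} = \frac{1}{- \frac{1}{8154}} = -8154$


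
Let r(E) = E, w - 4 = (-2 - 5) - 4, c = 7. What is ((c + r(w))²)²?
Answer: 0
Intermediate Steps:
w = -7 (w = 4 + ((-2 - 5) - 4) = 4 + (-7 - 4) = 4 - 11 = -7)
((c + r(w))²)² = ((7 - 7)²)² = (0²)² = 0² = 0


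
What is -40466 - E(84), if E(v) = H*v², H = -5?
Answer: -5186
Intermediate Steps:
E(v) = -5*v²
-40466 - E(84) = -40466 - (-5)*84² = -40466 - (-5)*7056 = -40466 - 1*(-35280) = -40466 + 35280 = -5186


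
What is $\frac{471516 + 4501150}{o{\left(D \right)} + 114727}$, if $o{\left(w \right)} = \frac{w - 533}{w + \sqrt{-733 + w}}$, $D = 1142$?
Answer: $\frac{123965741692891293}{2860092307781048} + \frac{504725599 \sqrt{409}}{2860092307781048} \approx 43.343$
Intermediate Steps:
$o{\left(w \right)} = \frac{-533 + w}{w + \sqrt{-733 + w}}$
$\frac{471516 + 4501150}{o{\left(D \right)} + 114727} = \frac{471516 + 4501150}{\frac{-533 + 1142}{1142 + \sqrt{-733 + 1142}} + 114727} = \frac{4972666}{\frac{1}{1142 + \sqrt{409}} \cdot 609 + 114727} = \frac{4972666}{\frac{609}{1142 + \sqrt{409}} + 114727} = \frac{4972666}{114727 + \frac{609}{1142 + \sqrt{409}}}$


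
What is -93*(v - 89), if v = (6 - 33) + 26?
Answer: 8370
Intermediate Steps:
v = -1 (v = -27 + 26 = -1)
-93*(v - 89) = -93*(-1 - 89) = -93*(-90) = 8370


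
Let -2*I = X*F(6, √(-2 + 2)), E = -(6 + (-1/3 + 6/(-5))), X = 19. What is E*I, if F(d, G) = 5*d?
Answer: 1273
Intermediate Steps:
E = -67/15 (E = -(6 + (-1*⅓ + 6*(-⅕))) = -(6 + (-⅓ - 6/5)) = -(6 - 23/15) = -1*67/15 = -67/15 ≈ -4.4667)
I = -285 (I = -19*5*6/2 = -19*30/2 = -½*570 = -285)
E*I = -67/15*(-285) = 1273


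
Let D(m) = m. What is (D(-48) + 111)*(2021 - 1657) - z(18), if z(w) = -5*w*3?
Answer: 23202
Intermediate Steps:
z(w) = -15*w
(D(-48) + 111)*(2021 - 1657) - z(18) = (-48 + 111)*(2021 - 1657) - (-15)*18 = 63*364 - 1*(-270) = 22932 + 270 = 23202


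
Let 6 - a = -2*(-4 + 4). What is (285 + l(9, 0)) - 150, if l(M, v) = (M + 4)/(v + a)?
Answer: 823/6 ≈ 137.17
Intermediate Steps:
a = 6 (a = 6 - (-2)*(-4 + 4) = 6 - (-2)*0 = 6 - 1*0 = 6 + 0 = 6)
l(M, v) = (4 + M)/(6 + v) (l(M, v) = (M + 4)/(v + 6) = (4 + M)/(6 + v))
(285 + l(9, 0)) - 150 = (285 + (4 + 9)/(6 + 0)) - 150 = (285 + 13/6) - 150 = 1723/6 - 150 = 823/6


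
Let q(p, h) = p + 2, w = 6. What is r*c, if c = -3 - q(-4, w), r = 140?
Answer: -140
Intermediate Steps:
q(p, h) = 2 + p
c = -1 (c = -3 - (2 - 4) = -3 - 1*(-2) = -3 + 2 = -1)
r*c = 140*(-1) = -140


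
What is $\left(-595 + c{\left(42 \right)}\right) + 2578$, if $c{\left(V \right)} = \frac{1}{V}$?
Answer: $\frac{83287}{42} \approx 1983.0$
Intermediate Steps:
$\left(-595 + c{\left(42 \right)}\right) + 2578 = \left(-595 + \frac{1}{42}\right) + 2578 = - \frac{24989}{42} + 2578 = \frac{83287}{42}$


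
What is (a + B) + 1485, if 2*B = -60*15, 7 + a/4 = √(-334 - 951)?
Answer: 1007 + 4*I*√1285 ≈ 1007.0 + 143.39*I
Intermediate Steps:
a = -28 + 4*I*√1285 (a = -28 + 4*√(-334 - 951) = -28 + 4*√(-1285) = -28 + 4*(I*√1285) = -28 + 4*I*√1285 ≈ -28.0 + 143.39*I)
B = -450 (B = (-60*15)/2 = (½)*(-900) = -450)
(a + B) + 1485 = ((-28 + 4*I*√1285) - 450) + 1485 = (-478 + 4*I*√1285) + 1485 = 1007 + 4*I*√1285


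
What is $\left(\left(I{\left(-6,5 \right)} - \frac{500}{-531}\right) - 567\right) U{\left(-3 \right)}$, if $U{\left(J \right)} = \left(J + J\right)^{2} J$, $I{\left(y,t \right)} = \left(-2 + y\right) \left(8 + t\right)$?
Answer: $\frac{4269612}{59} \approx 72366.0$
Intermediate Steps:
$U{\left(J \right)} = 4 J^{3}$ ($U{\left(J \right)} = \left(2 J\right)^{2} J = 4 J^{2} J = 4 J^{3}$)
$\left(\left(I{\left(-6,5 \right)} - \frac{500}{-531}\right) - 567\right) U{\left(-3 \right)} = \left(\left(\left(-16 - 10 + 8 \left(-6\right) + 5 \left(-6\right)\right) - \frac{500}{-531}\right) - 567\right) 4 \left(-3\right)^{3} = \left(\left(\left(-16 - 10 - 48 - 30\right) - - \frac{500}{531}\right) - 567\right) 4 \left(-27\right) = \left(\left(-104 + \frac{500}{531}\right) - 567\right) \left(-108\right) = \left(- \frac{54724}{531} - 567\right) \left(-108\right) = \left(- \frac{355801}{531}\right) \left(-108\right) = \frac{4269612}{59}$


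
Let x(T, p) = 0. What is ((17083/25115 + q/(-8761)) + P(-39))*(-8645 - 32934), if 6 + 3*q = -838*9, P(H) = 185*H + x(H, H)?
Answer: 65999250719848538/220032515 ≈ 2.9995e+8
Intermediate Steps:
P(H) = 185*H (P(H) = 185*H + 0 = 185*H)
q = -2516 (q = -2 + (-838*9)/3 = -2 + (⅓)*(-7542) = -2 - 2514 = -2516)
((17083/25115 + q/(-8761)) + P(-39))*(-8645 - 32934) = ((17083/25115 - 2516/(-8761)) + 185*(-39))*(-8645 - 32934) = ((17083*(1/25115) - 2516*(-1/8761)) - 7215)*(-41579) = ((17083/25115 + 2516/8761) - 7215)*(-41579) = (212853503/220032515 - 7215)*(-41579) = -1587321742222/220032515*(-41579) = 65999250719848538/220032515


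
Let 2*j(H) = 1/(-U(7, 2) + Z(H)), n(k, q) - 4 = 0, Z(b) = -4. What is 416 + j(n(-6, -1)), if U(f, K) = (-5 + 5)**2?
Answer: 3327/8 ≈ 415.88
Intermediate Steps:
U(f, K) = 0 (U(f, K) = 0**2 = 0)
n(k, q) = 4 (n(k, q) = 4 + 0 = 4)
j(H) = -1/8 (j(H) = 1/(2*(-1*0 - 4)) = 1/(2*(0 - 4)) = (1/2)/(-4) = (1/2)*(-1/4) = -1/8)
416 + j(n(-6, -1)) = 416 - 1/8 = 3327/8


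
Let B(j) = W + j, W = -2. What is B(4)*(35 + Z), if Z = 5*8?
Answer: 150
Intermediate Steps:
B(j) = -2 + j
Z = 40
B(4)*(35 + Z) = (-2 + 4)*(35 + 40) = 2*75 = 150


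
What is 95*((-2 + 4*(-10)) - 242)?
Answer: -26980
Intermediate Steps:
95*((-2 + 4*(-10)) - 242) = 95*((-2 - 40) - 242) = 95*(-42 - 242) = 95*(-284) = -26980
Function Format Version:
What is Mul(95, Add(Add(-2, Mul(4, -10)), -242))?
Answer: -26980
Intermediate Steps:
Mul(95, Add(Add(-2, Mul(4, -10)), -242)) = Mul(95, Add(Add(-2, -40), -242)) = Mul(95, Add(-42, -242)) = Mul(95, -284) = -26980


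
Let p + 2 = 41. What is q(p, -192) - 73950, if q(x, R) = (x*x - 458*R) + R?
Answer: 15315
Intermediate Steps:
p = 39 (p = -2 + 41 = 39)
q(x, R) = x**2 - 457*R (q(x, R) = (x**2 - 458*R) + R = x**2 - 457*R)
q(p, -192) - 73950 = (39**2 - 457*(-192)) - 73950 = (1521 + 87744) - 73950 = 89265 - 73950 = 15315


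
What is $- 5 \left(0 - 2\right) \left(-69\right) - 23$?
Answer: $-713$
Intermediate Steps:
$- 5 \left(0 - 2\right) \left(-69\right) - 23 = \left(-5\right) \left(-2\right) \left(-69\right) - 23 = 10 \left(-69\right) - 23 = -690 - 23 = -713$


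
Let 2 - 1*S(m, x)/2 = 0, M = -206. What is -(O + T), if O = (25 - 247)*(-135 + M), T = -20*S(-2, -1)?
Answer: -75622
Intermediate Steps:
S(m, x) = 4 (S(m, x) = 4 - 2*0 = 4 + 0 = 4)
T = -80 (T = -20*4 = -80)
O = 75702 (O = (25 - 247)*(-135 - 206) = -222*(-341) = 75702)
-(O + T) = -(75702 - 80) = -1*75622 = -75622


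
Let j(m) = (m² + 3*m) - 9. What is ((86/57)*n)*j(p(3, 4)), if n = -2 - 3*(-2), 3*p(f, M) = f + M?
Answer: 10664/513 ≈ 20.788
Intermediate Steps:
p(f, M) = M/3 + f/3 (p(f, M) = (f + M)/3 = (M + f)/3 = M/3 + f/3)
n = 4 (n = -2 + 6 = 4)
j(m) = -9 + m² + 3*m
((86/57)*n)*j(p(3, 4)) = ((86/57)*4)*(-9 + ((⅓)*4 + (⅓)*3)² + 3*((⅓)*4 + (⅓)*3)) = ((86*(1/57))*4)*(-9 + (4/3 + 1)² + 3*(4/3 + 1)) = ((86/57)*4)*(-9 + (7/3)² + 3*(7/3)) = 344*(-9 + 49/9 + 7)/57 = (344/57)*(31/9) = 10664/513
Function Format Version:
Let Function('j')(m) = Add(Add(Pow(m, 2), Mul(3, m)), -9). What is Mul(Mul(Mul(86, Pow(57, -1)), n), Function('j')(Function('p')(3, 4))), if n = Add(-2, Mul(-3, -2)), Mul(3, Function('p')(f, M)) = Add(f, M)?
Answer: Rational(10664, 513) ≈ 20.788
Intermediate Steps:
Function('p')(f, M) = Add(Mul(Rational(1, 3), M), Mul(Rational(1, 3), f)) (Function('p')(f, M) = Mul(Rational(1, 3), Add(f, M)) = Mul(Rational(1, 3), Add(M, f)) = Add(Mul(Rational(1, 3), M), Mul(Rational(1, 3), f)))
n = 4 (n = Add(-2, 6) = 4)
Function('j')(m) = Add(-9, Pow(m, 2), Mul(3, m))
Mul(Mul(Mul(86, Pow(57, -1)), n), Function('j')(Function('p')(3, 4))) = Mul(Mul(Mul(86, Pow(57, -1)), 4), Add(-9, Pow(Add(Mul(Rational(1, 3), 4), Mul(Rational(1, 3), 3)), 2), Mul(3, Add(Mul(Rational(1, 3), 4), Mul(Rational(1, 3), 3))))) = Mul(Mul(Mul(86, Rational(1, 57)), 4), Add(-9, Pow(Add(Rational(4, 3), 1), 2), Mul(3, Add(Rational(4, 3), 1)))) = Mul(Mul(Rational(86, 57), 4), Add(-9, Pow(Rational(7, 3), 2), Mul(3, Rational(7, 3)))) = Mul(Rational(344, 57), Add(-9, Rational(49, 9), 7)) = Mul(Rational(344, 57), Rational(31, 9)) = Rational(10664, 513)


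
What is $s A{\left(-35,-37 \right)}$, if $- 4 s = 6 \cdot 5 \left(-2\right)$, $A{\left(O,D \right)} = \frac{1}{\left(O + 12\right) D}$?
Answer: $\frac{15}{851} \approx 0.017626$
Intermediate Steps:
$A{\left(O,D \right)} = \frac{1}{D \left(12 + O\right)}$ ($A{\left(O,D \right)} = \frac{1}{\left(12 + O\right) D} = \frac{1}{D \left(12 + O\right)}$)
$s = 15$ ($s = - \frac{6 \cdot 5 \left(-2\right)}{4} = - \frac{30 \left(-2\right)}{4} = \left(- \frac{1}{4}\right) \left(-60\right) = 15$)
$s A{\left(-35,-37 \right)} = 15 \frac{1}{\left(-37\right) \left(12 - 35\right)} = 15 \left(- \frac{1}{37 \left(-23\right)}\right) = 15 \left(\left(- \frac{1}{37}\right) \left(- \frac{1}{23}\right)\right) = 15 \cdot \frac{1}{851} = \frac{15}{851}$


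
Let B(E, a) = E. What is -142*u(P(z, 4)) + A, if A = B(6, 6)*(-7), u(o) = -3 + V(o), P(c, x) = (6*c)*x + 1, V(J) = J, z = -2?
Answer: 7058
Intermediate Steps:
P(c, x) = 1 + 6*c*x (P(c, x) = 6*c*x + 1 = 1 + 6*c*x)
u(o) = -3 + o
A = -42 (A = 6*(-7) = -42)
-142*u(P(z, 4)) + A = -142*(-3 + (1 + 6*(-2)*4)) - 42 = -142*(-3 + (1 - 48)) - 42 = -142*(-3 - 47) - 42 = -142*(-50) - 42 = 7100 - 42 = 7058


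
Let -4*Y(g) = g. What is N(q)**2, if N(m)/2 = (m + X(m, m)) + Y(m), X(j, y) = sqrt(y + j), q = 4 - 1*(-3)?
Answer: 665/4 + 42*sqrt(14) ≈ 323.40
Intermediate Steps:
Y(g) = -g/4
q = 7 (q = 4 + 3 = 7)
X(j, y) = sqrt(j + y)
N(m) = 3*m/2 + 2*sqrt(2)*sqrt(m) (N(m) = 2*((m + sqrt(m + m)) - m/4) = 2*((m + sqrt(2*m)) - m/4) = 2*((m + sqrt(2)*sqrt(m)) - m/4) = 2*(3*m/4 + sqrt(2)*sqrt(m)) = 3*m/2 + 2*sqrt(2)*sqrt(m))
N(q)**2 = ((3/2)*7 + 2*sqrt(2)*sqrt(7))**2 = (21/2 + 2*sqrt(14))**2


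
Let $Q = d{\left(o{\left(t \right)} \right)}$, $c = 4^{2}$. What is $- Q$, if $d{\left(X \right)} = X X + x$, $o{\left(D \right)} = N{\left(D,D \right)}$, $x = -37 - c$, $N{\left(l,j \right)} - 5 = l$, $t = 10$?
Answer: $-172$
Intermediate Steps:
$c = 16$
$N{\left(l,j \right)} = 5 + l$
$x = -53$ ($x = -37 - 16 = -53$)
$o{\left(D \right)} = 5 + D$
$d{\left(X \right)} = -53 + X^{2}$ ($d{\left(X \right)} = X X - 53 = X^{2} - 53 = -53 + X^{2}$)
$Q = 172$ ($Q = -53 + \left(5 + 10\right)^{2} = -53 + 15^{2} = -53 + 225 = 172$)
$- Q = \left(-1\right) 172 = -172$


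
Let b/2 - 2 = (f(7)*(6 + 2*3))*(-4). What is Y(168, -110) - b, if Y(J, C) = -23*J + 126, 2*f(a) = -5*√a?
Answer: -3742 - 240*√7 ≈ -4377.0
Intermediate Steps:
f(a) = -5*√a/2 (f(a) = (-5*√a)/2 = -5*√a/2)
b = 4 + 240*√7 (b = 4 + 2*(((-5*√7/2)*(6 + 2*3))*(-4)) = 4 + 2*(((-5*√7/2)*(6 + 6))*(-4)) = 4 + 2*((-5*√7/2*12)*(-4)) = 4 + 2*(-30*√7*(-4)) = 4 + 2*(120*√7) = 4 + 240*√7 ≈ 638.98)
Y(J, C) = 126 - 23*J
Y(168, -110) - b = (126 - 23*168) - (4 + 240*√7) = (126 - 3864) + (-4 - 240*√7) = -3738 + (-4 - 240*√7) = -3742 - 240*√7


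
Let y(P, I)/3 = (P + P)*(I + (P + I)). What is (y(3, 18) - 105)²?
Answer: 356409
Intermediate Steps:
y(P, I) = 6*P*(P + 2*I) (y(P, I) = 3*((P + P)*(I + (P + I))) = 3*((2*P)*(I + (I + P))) = 3*((2*P)*(P + 2*I)) = 3*(2*P*(P + 2*I)) = 6*P*(P + 2*I))
(y(3, 18) - 105)² = (6*3*(3 + 2*18) - 105)² = (6*3*(3 + 36) - 105)² = (6*3*39 - 105)² = (702 - 105)² = 597² = 356409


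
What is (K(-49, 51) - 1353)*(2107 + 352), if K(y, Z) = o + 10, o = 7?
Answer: -3285224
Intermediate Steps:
K(y, Z) = 17 (K(y, Z) = 7 + 10 = 17)
(K(-49, 51) - 1353)*(2107 + 352) = (17 - 1353)*(2107 + 352) = -1336*2459 = -3285224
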